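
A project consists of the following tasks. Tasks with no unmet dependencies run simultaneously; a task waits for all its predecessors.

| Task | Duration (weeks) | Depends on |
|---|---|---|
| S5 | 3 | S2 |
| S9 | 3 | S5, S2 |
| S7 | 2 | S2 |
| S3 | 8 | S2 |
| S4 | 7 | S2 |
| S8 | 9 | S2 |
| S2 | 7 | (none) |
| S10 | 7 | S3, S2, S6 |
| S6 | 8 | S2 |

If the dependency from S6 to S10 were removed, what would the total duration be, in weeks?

With the dependency in place, S2→S3→S10 = 7+8+7 = 22 sets the finish at 22 weeks.
Dropping S6→S10 doesn't change S10's earliest start (15); another predecessor still binds.
New critical path: S2→S3→S10 = 7+8+7 = 22 ⇒ 22 weeks.

22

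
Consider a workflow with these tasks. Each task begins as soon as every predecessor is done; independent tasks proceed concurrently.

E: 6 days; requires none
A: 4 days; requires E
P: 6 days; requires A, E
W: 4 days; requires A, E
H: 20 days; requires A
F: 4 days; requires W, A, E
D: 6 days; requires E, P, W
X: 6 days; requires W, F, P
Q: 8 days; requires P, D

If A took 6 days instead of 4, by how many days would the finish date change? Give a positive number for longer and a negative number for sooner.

The binding path is E→A→P→D→Q = 6+4+6+6+8 = 30; finish at 30 days.
Since A is critical, the +2 change carries straight to that chain (now 32 days).
That remains the longest chain; total 32 days.
Change in finish: 32 − 30 = +2 days.

2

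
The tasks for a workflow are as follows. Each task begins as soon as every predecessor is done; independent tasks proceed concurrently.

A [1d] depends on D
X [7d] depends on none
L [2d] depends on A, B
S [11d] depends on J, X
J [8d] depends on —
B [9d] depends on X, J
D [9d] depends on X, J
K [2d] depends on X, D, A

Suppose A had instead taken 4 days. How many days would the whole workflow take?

23

The binding path is J→D→A→K = 8+9+1+2 = 20; finish at 20 days.
A lies on that path, so at 4 days the path becomes 23 days.
That remains the longest chain; total 23 days.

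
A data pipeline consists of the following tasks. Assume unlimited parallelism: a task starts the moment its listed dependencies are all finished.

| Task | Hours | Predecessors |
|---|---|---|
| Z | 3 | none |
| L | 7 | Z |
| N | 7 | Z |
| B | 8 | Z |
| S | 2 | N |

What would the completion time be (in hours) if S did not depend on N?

With the dependency in place, Z→N→S = 3+7+2 = 12 sets the finish at 12 hours.
Without N→S, S's earliest start moves from 10 to 0.
After: Z→B = 3+8 = 11 → 11 hours.

11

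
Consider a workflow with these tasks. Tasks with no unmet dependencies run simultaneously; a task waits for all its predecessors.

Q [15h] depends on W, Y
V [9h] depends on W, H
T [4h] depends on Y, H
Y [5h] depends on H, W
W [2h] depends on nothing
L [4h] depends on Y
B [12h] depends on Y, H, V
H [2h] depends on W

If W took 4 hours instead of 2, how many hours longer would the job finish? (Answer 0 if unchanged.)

Critical path before the change: W→H→V→B = 2+2+9+12 = 25 giving 25 hours.
W lies on that path, so at 4 hours the path becomes 27 hours.
The critical path is still W→H→V→B; finish is now 27 hours.
Change in finish: 27 − 25 = +2 hours.

2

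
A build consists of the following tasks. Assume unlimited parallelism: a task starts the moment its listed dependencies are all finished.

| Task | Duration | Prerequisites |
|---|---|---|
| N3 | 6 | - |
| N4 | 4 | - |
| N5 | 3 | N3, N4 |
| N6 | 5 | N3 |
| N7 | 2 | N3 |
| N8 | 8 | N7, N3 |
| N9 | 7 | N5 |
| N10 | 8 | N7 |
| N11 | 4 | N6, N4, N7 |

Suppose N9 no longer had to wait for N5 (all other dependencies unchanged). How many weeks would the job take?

Before: longest chain N3→N5→N9 = 6+3+7 = 16, finish 16.
Without N5→N9, N9's earliest start moves from 9 to 0.
After: N3→N7→N8 = 6+2+8 = 16 → 16 weeks.

16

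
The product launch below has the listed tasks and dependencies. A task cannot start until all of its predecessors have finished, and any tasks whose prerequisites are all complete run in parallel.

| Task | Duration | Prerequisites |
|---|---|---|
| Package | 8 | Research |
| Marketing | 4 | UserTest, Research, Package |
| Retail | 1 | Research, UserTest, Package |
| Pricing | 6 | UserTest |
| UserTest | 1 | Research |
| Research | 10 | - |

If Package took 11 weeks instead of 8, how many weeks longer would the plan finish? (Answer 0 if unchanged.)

3

The binding path is Research→Package→Marketing = 10+8+4 = 22; finish at 22 weeks.
Package is on the critical path; changing it to 11 makes that path 25 weeks.
No other chain overtakes it, so the finish is 25 weeks.
Change in finish: 25 − 22 = +3 weeks.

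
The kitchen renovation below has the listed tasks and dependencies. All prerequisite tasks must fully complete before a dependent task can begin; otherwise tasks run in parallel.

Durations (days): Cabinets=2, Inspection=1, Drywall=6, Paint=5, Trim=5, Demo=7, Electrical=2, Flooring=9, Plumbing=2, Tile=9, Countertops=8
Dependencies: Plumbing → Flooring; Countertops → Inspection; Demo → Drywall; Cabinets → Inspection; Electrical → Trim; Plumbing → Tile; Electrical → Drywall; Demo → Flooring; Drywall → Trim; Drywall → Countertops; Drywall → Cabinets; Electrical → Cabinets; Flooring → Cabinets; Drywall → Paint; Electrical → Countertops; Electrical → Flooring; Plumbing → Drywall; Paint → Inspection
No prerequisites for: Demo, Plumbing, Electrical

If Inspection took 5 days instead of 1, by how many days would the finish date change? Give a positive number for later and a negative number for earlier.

4

Actual critical path: Demo→Drywall→Countertops→Inspection = 7+6+8+1 = 22 ⇒ 22 days.
Inspection lies on that path, so at 5 days the path becomes 26 days.
The critical path is still Demo→Drywall→Countertops→Inspection; finish is now 26 days.
Change in finish: 26 − 22 = +4 days.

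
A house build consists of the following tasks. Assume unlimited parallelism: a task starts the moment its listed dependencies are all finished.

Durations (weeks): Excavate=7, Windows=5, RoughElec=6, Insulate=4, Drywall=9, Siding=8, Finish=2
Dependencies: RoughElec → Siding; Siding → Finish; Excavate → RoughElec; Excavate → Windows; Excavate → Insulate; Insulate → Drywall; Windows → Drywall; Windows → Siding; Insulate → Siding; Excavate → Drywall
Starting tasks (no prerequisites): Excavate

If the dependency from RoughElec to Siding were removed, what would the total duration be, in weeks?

22

With the dependency in place, Excavate→RoughElec→Siding→Finish = 7+6+8+2 = 23 sets the finish at 23 weeks.
Without RoughElec→Siding, Siding's earliest start moves from 13 to 12.
The longest chain is now Excavate→Windows→Siding→Finish = 7+5+8+2 = 22, so the project takes 22 weeks.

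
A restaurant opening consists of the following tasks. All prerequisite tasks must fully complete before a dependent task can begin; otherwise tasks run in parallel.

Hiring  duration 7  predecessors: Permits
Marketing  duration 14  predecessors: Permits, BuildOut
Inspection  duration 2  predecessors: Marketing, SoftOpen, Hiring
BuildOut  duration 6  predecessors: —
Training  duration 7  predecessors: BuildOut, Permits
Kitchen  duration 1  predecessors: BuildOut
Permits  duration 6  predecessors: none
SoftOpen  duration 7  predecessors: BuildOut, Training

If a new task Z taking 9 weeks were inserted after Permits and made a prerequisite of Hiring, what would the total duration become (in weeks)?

Originally the plan takes 22 weeks.
With Z inserted, Hiring now waits for max(Permits, Z).
New critical path: Permits→Z→Hiring→Inspection = 6+9+7+2 = 24 ⇒ 24 weeks.

24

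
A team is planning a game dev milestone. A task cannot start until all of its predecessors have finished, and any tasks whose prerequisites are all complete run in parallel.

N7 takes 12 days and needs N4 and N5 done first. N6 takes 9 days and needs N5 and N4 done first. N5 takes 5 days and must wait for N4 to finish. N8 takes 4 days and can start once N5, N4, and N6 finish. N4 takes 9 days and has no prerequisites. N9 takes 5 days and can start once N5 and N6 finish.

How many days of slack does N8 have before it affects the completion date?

N4→N5→N6→N9 = 9+5+9+5 = 28 sets the makespan at 28 days.
N8 finishes as early as 27 and must finish by 28.
So N8 can slip 28 − 27 = 1 day.

1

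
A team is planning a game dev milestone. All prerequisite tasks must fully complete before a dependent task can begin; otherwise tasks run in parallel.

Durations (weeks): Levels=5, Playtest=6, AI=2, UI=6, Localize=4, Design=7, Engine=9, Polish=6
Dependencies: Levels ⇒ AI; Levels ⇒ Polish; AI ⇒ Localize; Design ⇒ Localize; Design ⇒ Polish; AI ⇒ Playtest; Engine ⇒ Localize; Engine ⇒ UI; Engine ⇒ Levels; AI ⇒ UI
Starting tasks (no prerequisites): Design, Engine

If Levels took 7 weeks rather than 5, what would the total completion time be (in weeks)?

24

Baseline: Engine→Levels→AI→UI = 9+5+2+6 = 22 → 22 weeks.
Since Levels is critical, the +2 change carries straight to that chain (now 24 weeks).
The critical path is still Engine→Levels→AI→UI; finish is now 24 weeks.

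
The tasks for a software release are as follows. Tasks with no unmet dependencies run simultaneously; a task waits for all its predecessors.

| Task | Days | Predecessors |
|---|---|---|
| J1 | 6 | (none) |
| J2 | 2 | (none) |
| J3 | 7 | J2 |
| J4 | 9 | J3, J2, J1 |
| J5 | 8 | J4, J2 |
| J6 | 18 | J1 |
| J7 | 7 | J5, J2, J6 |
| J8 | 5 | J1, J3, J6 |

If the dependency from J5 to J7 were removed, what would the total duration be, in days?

31

Before: longest chain J2→J3→J4→J5→J7 = 2+7+9+8+7 = 33, finish 33.
Without J5→J7, J7's earliest start moves from 26 to 24.
The longest chain is now J1→J6→J7 = 6+18+7 = 31, so the plan takes 31 days.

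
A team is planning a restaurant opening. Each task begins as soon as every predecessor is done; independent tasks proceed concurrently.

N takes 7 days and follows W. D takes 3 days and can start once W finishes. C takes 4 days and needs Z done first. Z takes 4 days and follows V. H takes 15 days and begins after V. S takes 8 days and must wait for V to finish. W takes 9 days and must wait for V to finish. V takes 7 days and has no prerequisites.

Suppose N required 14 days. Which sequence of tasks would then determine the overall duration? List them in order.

As given, the longest chain is V→W→N = 7+9+7 = 23, so the finish is 23 days.
N is on the critical path; changing it to 14 makes that path 30 days.
No other chain overtakes it, so the finish is 30 days.

V, W, N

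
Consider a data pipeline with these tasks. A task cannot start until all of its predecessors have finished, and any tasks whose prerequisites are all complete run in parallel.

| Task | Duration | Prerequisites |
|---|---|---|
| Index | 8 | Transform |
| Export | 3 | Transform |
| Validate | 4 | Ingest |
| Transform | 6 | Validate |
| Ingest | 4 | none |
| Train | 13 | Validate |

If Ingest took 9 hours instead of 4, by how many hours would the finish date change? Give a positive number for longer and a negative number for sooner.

Critical path before the change: Ingest→Validate→Transform→Index = 4+4+6+8 = 22 giving 22 hours.
Ingest lies on that path, so at 9 hours the path becomes 27 hours.
The critical path is still Ingest→Validate→Transform→Index; finish is now 27 hours.
Change in finish: 27 − 22 = +5 hours.

5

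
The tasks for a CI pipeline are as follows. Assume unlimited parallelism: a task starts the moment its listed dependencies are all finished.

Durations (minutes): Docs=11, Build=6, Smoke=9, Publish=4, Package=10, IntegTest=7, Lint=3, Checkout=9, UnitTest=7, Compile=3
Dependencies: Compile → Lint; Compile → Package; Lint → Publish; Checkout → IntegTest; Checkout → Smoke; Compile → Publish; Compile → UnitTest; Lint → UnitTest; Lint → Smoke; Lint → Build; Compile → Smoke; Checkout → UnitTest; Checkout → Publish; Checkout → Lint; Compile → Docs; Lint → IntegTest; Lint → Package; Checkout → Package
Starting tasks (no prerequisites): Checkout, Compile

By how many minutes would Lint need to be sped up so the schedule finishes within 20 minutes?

Current finish: 22 minutes; target: 20.
Lint is on every critical path, so each minute cut from Lint cuts the finish by one (this holds down to a finish of 20).
Need 22 − 20 = 2 minutes off Lint → Lint becomes 1 minute, finish becomes 20.

2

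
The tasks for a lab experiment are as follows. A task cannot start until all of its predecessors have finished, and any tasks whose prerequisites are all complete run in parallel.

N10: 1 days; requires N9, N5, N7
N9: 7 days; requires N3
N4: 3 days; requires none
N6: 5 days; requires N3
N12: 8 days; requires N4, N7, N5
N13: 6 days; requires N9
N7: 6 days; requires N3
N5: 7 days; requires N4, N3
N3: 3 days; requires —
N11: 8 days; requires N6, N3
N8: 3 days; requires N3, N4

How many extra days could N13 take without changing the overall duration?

Critical path: N3→N5→N12 = 3+7+8 = 18, so the finish is 18 days.
Longest path through N13: 16 days (earliest finish 16, latest finish 18).
Float = 18 − 16 = 2.

2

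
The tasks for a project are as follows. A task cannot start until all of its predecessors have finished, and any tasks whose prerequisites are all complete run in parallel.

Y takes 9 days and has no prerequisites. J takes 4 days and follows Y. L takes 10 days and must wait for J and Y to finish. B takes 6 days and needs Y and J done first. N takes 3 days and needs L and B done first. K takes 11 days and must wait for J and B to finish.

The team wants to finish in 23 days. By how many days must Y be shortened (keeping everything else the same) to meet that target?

Current finish: 30 days; target: 23.
Y is on every critical path, so each day cut from Y cuts the finish by one (this holds down to a finish of 22).
Need 30 − 23 = 7 days off Y → Y becomes 2 days, finish becomes 23.

7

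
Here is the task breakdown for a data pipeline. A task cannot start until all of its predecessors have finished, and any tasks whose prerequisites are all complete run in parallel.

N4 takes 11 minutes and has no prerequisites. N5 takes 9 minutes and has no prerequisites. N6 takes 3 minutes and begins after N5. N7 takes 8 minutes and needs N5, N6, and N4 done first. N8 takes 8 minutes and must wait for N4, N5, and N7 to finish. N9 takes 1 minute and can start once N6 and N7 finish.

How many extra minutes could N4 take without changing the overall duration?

N5→N6→N7→N8 = 9+3+8+8 = 28 sets the makespan at 28 minutes.
N4 finishes as early as 11 and must finish by 12.
So N4 can slip 12 − 11 = 1 minute.

1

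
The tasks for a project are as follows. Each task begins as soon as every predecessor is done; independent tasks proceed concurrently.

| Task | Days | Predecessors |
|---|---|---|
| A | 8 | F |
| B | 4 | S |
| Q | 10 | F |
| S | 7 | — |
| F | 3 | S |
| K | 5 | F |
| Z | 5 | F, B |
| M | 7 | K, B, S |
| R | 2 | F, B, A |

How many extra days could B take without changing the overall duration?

4

S→F→K→M = 7+3+5+7 = 22 sets the makespan at 22 days.
B finishes as early as 11 and must finish by 15.
So B can slip 15 − 11 = 4 days.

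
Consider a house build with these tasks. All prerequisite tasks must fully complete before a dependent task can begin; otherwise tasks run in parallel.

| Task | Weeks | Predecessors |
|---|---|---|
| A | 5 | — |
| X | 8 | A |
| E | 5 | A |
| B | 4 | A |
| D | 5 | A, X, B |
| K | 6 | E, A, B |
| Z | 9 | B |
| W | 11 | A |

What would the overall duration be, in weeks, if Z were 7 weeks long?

18

The binding path is A→B→Z = 5+4+9 = 18; finish at 18 weeks.
Z is on the critical path; changing it to 7 makes that path 16 weeks.
Now A→X→D = 5+8+5 = 18 is longest, so the finish becomes 18 weeks.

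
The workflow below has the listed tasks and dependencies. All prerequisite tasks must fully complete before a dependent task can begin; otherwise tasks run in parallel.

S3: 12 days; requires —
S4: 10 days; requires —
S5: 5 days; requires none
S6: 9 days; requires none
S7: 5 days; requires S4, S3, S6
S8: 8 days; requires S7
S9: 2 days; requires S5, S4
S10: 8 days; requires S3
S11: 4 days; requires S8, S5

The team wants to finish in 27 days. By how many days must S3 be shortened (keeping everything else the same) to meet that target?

2

Current finish: 29 days; target: 27.
S3 is on every critical path, so each day cut from S3 cuts the finish by one (this holds down to a finish of 27).
Need 29 − 27 = 2 days off S3 → S3 becomes 10 days, finish becomes 27.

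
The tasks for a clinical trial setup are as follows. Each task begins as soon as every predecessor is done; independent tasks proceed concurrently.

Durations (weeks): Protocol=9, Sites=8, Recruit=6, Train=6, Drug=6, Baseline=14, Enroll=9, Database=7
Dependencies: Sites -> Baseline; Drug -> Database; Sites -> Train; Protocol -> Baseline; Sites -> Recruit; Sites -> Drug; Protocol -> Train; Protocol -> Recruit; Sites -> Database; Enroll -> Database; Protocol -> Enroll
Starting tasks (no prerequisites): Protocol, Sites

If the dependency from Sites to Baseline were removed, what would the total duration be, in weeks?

25

Before: longest chain Protocol→Enroll→Database = 9+9+7 = 25, finish 25.
Dropping Sites→Baseline doesn't change Baseline's earliest start (9); another predecessor still binds.
The longest chain is now Protocol→Enroll→Database = 9+9+7 = 25, so the schedule takes 25 weeks.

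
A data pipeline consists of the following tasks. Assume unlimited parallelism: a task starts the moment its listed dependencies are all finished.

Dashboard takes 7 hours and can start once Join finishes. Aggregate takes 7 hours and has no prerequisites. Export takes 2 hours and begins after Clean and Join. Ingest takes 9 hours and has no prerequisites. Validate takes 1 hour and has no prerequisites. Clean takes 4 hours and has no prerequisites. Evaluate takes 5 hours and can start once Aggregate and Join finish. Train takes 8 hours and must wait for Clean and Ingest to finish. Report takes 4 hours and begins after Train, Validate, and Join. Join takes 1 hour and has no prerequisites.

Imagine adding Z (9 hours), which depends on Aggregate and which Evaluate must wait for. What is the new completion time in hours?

Originally the schedule takes 21 hours.
With Z inserted, Evaluate now waits for max(Aggregate, Join, Z).
New critical path: Ingest→Train→Report = 9+8+4 = 21 ⇒ 21 hours.

21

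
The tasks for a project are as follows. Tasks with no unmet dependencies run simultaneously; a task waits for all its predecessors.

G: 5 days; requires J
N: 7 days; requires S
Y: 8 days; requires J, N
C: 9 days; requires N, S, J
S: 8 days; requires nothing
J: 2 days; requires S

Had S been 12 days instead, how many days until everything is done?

Actual critical path: S→N→C = 8+7+9 = 24 ⇒ 24 days.
S is on the critical path; changing it to 12 makes that path 28 days.
No other chain overtakes it, so the finish is 28 days.

28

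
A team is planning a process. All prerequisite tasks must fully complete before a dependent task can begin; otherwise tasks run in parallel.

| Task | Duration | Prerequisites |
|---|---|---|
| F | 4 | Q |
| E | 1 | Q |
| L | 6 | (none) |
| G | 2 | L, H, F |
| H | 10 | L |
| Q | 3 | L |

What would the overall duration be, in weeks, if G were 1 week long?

17

Baseline: L→H→G = 6+10+2 = 18 → 18 weeks.
Since G is critical, the -1 change carries straight to that chain (now 17 weeks).
No other chain overtakes it, so the finish is 17 weeks.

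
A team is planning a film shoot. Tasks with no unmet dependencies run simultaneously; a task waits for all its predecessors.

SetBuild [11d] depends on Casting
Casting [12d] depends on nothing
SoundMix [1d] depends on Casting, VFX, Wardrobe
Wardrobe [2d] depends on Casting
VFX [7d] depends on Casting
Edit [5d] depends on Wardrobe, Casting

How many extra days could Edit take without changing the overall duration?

4

The longest chain is Casting→SetBuild = 12+11 = 23; overall finish 23 days.
The longest chain containing Edit totals 19 days.
Float = 23 − 19 = 4.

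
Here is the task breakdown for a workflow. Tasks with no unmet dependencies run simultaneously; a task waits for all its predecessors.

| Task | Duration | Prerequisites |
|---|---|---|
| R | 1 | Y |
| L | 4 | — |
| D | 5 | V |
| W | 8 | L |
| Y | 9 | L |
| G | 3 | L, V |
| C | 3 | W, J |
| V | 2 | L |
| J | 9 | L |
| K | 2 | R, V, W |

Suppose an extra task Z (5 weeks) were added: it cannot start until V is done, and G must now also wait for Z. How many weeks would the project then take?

16

Originally the project takes 16 weeks.
With Z inserted, G now waits for max(L, V, Z).
New critical path: L→Y→R→K = 4+9+1+2 = 16 ⇒ 16 weeks.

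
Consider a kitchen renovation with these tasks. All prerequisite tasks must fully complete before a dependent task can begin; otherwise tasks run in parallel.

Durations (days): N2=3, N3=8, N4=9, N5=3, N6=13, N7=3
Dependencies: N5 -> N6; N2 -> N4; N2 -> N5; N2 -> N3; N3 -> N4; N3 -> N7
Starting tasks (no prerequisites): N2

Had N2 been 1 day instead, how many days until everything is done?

18

Baseline: N2→N3→N4 = 3+8+9 = 20 → 20 days.
Since N2 is critical, the -2 change carries straight to that chain (now 18 days).
The critical path is still N2→N3→N4; finish is now 18 days.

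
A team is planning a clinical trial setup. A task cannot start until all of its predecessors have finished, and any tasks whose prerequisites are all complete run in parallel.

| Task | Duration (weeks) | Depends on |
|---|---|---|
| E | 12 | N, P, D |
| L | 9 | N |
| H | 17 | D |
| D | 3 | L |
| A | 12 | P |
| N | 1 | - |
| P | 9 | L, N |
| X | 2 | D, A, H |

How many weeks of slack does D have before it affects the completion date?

1

The longest chain is N→L→P→A→X = 1+9+9+12+2 = 33; overall finish 33 weeks.
Longest path through D: 32 weeks (earliest finish 13, latest finish 14).
Float = 33 − 32 = 1.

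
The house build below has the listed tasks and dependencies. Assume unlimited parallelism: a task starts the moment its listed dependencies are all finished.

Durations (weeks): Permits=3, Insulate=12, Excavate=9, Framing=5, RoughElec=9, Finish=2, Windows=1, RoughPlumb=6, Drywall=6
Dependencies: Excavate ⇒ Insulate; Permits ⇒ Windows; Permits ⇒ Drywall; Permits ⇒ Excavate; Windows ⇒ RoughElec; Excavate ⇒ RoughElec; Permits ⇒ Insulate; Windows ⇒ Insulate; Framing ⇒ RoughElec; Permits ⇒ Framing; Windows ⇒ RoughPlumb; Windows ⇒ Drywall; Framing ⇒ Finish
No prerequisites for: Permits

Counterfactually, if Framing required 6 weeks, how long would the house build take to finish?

Critical path before the change: Permits→Excavate→Insulate = 3+9+12 = 24 giving 24 weeks.
The longest path through Framing is only 17 weeks, so Framing has float 7.
The critical path is still Permits→Excavate→Insulate; finish is now 24 weeks.

24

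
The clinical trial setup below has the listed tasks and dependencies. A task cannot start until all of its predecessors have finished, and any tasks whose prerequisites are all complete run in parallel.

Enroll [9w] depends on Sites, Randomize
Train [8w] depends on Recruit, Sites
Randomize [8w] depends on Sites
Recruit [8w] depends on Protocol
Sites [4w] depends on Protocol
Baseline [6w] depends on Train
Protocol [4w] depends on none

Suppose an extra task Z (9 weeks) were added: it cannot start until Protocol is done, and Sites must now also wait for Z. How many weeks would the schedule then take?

Originally the schedule takes 26 weeks.
With Z inserted, Sites now waits for max(Protocol, Z).
New critical path: Protocol→Z→Sites→Randomize→Enroll = 4+9+4+8+9 = 34 ⇒ 34 weeks.

34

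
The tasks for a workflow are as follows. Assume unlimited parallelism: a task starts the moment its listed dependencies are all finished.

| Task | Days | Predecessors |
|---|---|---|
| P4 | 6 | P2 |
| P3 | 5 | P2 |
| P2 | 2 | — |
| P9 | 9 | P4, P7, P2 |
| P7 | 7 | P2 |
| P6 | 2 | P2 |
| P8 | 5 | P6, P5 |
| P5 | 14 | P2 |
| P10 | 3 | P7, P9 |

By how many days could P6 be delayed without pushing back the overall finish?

Critical path: P2→P5→P8 = 2+14+5 = 21, so the finish is 21 days.
The longest chain containing P6 totals 9 days.
Float = 21 − 9 = 12.

12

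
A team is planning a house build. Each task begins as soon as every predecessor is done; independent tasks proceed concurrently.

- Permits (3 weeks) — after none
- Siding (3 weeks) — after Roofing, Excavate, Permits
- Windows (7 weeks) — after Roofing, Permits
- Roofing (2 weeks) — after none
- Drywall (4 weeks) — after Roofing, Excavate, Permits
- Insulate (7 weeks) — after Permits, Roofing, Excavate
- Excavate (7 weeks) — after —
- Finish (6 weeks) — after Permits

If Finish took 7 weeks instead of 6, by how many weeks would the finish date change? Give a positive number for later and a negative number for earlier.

0

The binding path is Excavate→Insulate = 7+7 = 14; finish at 14 weeks.
The longest path through Finish is only 9 weeks, so Finish has float 5.
No other chain overtakes it, so the finish is 14 weeks.
Change in finish: 14 − 14 = +0 weeks.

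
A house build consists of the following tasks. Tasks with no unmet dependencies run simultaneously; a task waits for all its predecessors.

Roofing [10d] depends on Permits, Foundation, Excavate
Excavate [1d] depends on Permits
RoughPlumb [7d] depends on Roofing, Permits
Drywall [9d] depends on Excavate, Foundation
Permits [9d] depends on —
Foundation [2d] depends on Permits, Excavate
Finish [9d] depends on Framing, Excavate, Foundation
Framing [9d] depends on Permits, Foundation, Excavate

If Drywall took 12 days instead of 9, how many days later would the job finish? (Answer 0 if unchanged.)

Critical path before the change: Permits→Excavate→Foundation→Framing→Finish = 9+1+2+9+9 = 30 giving 30 days.
The longest path through Drywall is only 21 days, so Drywall has float 9.
No other chain overtakes it, so the finish is 30 days.
Change in finish: 30 − 30 = +0 days.

0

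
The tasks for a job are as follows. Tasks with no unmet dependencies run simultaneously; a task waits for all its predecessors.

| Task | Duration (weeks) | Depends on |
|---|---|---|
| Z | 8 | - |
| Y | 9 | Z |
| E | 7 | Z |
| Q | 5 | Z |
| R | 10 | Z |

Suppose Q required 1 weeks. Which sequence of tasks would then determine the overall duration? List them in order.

Critical path before the change: Z→R = 8+10 = 18 giving 18 weeks.
The longest path through Q is only 13 weeks, so Q has float 5.
No other chain overtakes it, so the finish is 18 weeks.

Z, R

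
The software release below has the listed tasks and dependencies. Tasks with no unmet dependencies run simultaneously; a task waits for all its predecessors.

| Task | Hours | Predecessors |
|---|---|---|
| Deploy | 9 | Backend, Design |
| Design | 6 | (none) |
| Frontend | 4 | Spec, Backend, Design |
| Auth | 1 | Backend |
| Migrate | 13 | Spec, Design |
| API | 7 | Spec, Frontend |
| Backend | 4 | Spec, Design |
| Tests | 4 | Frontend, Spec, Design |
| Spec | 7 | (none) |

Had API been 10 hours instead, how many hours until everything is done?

25

The binding path is Spec→Backend→Frontend→API = 7+4+4+7 = 22; finish at 22 hours.
API lies on that path, so at 10 hours the path becomes 25 hours.
That remains the longest chain; total 25 hours.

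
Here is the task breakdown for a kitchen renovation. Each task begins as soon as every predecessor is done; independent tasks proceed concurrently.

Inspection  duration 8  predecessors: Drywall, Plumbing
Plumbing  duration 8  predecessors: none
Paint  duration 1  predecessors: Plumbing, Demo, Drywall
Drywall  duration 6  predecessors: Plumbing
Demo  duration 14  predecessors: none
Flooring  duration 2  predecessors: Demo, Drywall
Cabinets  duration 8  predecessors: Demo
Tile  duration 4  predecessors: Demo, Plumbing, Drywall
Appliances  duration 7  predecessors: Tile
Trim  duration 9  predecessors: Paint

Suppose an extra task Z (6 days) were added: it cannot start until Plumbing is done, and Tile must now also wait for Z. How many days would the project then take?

25

Originally the project takes 25 days.
With Z inserted, Tile now waits for max(Demo, Plumbing, Drywall, Z).
New critical path: Demo→Tile→Appliances = 14+4+7 = 25 ⇒ 25 days.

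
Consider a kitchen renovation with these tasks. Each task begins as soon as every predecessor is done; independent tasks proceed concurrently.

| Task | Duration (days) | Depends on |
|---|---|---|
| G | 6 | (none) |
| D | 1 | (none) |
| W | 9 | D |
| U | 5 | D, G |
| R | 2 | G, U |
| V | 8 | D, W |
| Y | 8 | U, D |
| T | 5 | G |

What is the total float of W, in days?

1

The longest chain is G→U→Y = 6+5+8 = 19; overall finish 19 days.
The longest chain containing W totals 18 days.
Float = 19 − 18 = 1.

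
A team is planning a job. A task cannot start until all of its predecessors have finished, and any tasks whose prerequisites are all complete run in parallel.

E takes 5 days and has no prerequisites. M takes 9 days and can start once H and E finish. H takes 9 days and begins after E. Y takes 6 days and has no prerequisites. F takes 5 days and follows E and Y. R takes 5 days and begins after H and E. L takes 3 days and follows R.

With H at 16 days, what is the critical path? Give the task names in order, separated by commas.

E, H, M

Baseline: E→H→M = 5+9+9 = 23 → 23 days.
Since H is critical, the +7 change carries straight to that chain (now 30 days).
The critical path is still E→H→M; finish is now 30 days.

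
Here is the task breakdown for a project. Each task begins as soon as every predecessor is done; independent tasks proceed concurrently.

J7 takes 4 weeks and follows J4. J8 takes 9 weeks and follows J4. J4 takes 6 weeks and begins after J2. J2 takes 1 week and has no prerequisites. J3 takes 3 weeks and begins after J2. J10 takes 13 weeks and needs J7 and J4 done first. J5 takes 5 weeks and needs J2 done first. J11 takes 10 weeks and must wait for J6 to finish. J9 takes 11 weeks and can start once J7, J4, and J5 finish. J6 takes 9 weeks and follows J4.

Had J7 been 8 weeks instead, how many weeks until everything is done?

As given, the longest chain is J2→J4→J6→J11 = 1+6+9+10 = 26, so the finish is 26 weeks.
The longest path through J7 is only 24 weeks, so J7 has float 2.
New critical path: J2→J4→J7→J10 = 1+6+8+13 = 28 ⇒ 28 weeks.

28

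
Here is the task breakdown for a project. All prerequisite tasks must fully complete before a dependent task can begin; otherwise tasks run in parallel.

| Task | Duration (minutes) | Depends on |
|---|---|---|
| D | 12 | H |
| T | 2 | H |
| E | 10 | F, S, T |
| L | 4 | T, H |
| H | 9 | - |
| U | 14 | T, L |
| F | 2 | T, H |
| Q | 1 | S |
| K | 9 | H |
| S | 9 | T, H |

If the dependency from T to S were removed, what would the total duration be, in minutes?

With the dependency in place, H→T→S→E = 9+2+9+10 = 30 sets the finish at 30 minutes.
Without T→S, S's earliest start moves from 11 to 9.
New critical path: H→T→L→U = 9+2+4+14 = 29 ⇒ 29 minutes.

29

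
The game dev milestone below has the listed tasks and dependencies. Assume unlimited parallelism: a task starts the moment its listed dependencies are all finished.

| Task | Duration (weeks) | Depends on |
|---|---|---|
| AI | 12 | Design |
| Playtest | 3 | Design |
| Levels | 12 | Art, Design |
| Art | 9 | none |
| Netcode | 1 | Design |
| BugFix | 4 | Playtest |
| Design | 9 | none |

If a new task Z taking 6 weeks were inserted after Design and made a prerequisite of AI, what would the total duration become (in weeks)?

27

Originally the plan takes 21 weeks.
With Z inserted, AI now waits for max(Design, Z).
New critical path: Design→Z→AI = 9+6+12 = 27 ⇒ 27 weeks.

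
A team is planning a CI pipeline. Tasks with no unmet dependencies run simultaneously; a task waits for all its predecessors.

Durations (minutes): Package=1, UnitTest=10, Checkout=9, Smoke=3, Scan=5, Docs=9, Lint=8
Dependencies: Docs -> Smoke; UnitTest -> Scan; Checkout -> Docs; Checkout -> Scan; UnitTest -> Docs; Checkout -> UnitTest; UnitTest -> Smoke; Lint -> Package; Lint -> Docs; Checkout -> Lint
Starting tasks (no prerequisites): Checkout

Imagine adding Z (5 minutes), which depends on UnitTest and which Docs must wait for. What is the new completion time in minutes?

Originally the plan takes 31 minutes.
With Z inserted, Docs now waits for max(Lint, Checkout, UnitTest, Z).
New critical path: Checkout→UnitTest→Z→Docs→Smoke = 9+10+5+9+3 = 36 ⇒ 36 minutes.

36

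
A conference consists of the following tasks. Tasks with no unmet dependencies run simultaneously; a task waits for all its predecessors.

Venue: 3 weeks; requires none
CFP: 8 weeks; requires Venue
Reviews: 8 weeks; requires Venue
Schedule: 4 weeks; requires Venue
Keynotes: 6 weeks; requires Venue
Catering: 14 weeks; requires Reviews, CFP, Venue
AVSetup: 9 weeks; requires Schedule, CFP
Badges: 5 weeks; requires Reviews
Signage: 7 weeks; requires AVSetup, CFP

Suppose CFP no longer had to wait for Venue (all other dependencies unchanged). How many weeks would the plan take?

25

Before: longest chain Venue→CFP→AVSetup→Signage = 3+8+9+7 = 27, finish 27.
Without Venue→CFP, CFP's earliest start moves from 3 to 0.
After: Venue→Reviews→Catering = 3+8+14 = 25 → 25 weeks.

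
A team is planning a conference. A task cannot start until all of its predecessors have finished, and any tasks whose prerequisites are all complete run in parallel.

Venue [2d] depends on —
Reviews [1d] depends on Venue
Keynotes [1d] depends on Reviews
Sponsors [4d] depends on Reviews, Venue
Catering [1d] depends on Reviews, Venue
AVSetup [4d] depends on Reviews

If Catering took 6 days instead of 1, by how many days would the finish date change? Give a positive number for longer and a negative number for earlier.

2

Actual critical path: Venue→Reviews→Sponsors = 2+1+4 = 7 ⇒ 7 days.
The longest path through Catering is only 4 days, so Catering has float 3.
Now Venue→Reviews→Catering = 2+1+6 = 9 is longest, so the finish becomes 9 days.
Change in finish: 9 − 7 = +2 days.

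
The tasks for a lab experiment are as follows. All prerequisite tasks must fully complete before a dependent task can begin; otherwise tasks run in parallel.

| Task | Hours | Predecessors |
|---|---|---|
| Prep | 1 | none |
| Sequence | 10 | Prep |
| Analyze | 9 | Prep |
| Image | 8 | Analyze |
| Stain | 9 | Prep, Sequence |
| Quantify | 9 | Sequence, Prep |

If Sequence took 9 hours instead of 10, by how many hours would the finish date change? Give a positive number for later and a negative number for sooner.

-1

The binding path is Prep→Sequence→Stain = 1+10+9 = 20; finish at 20 hours.
Sequence lies on that path, so at 9 hours the path becomes 19 hours.
No other chain overtakes it, so the finish is 19 hours.
Change in finish: 19 − 20 = -1 hours.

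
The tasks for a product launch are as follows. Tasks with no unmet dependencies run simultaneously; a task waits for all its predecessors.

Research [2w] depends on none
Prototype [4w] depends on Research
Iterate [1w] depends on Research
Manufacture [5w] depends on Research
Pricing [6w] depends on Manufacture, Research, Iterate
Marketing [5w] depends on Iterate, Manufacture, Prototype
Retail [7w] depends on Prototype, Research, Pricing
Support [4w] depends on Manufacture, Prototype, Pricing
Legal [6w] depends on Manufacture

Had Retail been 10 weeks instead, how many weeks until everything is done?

23

Critical path before the change: Research→Manufacture→Pricing→Retail = 2+5+6+7 = 20 giving 20 weeks.
Retail is on the critical path; changing it to 10 makes that path 23 weeks.
No other chain overtakes it, so the finish is 23 weeks.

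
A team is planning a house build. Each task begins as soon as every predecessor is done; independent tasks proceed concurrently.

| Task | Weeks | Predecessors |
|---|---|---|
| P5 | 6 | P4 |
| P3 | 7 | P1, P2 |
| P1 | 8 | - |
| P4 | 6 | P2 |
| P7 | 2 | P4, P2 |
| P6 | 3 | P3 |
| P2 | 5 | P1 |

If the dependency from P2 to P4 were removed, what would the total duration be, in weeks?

23

With the dependency in place, P1→P2→P4→P5 = 8+5+6+6 = 25 sets the finish at 25 weeks.
Without P2→P4, P4's earliest start moves from 13 to 0.
New critical path: P1→P2→P3→P6 = 8+5+7+3 = 23 ⇒ 23 weeks.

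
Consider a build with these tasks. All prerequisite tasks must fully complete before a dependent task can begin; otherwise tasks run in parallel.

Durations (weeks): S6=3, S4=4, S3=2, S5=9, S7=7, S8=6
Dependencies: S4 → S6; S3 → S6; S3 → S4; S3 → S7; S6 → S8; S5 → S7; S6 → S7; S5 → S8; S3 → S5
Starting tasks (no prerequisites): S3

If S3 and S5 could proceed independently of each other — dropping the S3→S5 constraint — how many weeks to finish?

16

With the dependency in place, S3→S5→S7 = 2+9+7 = 18 sets the finish at 18 weeks.
Without S3→S5, S5's earliest start moves from 2 to 0.
New critical path: S3→S4→S6→S7 = 2+4+3+7 = 16 ⇒ 16 weeks.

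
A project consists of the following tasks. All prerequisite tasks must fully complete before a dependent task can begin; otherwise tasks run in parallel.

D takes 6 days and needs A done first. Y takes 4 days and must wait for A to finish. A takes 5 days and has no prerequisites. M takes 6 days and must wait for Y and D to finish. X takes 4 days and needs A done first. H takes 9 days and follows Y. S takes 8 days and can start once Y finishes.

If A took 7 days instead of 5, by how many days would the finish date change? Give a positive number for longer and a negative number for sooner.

2

As given, the longest chain is A→Y→H = 5+4+9 = 18, so the finish is 18 days.
A is on the critical path; changing it to 7 makes that path 20 days.
No other chain overtakes it, so the finish is 20 days.
Change in finish: 20 − 18 = +2 days.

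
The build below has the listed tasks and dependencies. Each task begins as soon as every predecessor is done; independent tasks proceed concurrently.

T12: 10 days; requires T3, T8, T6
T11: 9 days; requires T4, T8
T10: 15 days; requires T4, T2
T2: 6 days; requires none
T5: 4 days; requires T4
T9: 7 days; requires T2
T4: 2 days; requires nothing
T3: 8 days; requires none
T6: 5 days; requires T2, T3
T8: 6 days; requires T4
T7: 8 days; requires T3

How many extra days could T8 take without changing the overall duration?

5

The longest chain is T3→T6→T12 = 8+5+10 = 23; overall finish 23 days.
The longest chain containing T8 totals 18 days.
Slack of T8 = 7 − 2 = 5 days.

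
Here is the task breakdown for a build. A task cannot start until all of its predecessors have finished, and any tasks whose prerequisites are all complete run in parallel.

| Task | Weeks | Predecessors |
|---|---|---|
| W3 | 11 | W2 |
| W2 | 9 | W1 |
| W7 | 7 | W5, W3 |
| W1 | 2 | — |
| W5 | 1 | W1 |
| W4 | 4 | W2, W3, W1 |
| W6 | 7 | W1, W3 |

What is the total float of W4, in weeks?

3

W1→W2→W3→W6 = 2+9+11+7 = 29 sets the makespan at 29 weeks.
The longest chain containing W4 totals 26 weeks.
So W4 can slip 29 − 26 = 3 weeks.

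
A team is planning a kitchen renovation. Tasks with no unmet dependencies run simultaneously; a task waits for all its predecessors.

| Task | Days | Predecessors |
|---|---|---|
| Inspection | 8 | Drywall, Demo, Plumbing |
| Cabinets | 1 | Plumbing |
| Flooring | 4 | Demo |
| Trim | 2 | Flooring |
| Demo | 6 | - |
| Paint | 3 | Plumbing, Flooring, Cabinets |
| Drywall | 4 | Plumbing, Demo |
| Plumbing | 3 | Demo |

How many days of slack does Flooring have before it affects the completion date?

Demo→Plumbing→Drywall→Inspection = 6+3+4+8 = 21 sets the makespan at 21 days.
Longest path through Flooring: 13 days (earliest finish 10, latest finish 18).
Float = 21 − 13 = 8.

8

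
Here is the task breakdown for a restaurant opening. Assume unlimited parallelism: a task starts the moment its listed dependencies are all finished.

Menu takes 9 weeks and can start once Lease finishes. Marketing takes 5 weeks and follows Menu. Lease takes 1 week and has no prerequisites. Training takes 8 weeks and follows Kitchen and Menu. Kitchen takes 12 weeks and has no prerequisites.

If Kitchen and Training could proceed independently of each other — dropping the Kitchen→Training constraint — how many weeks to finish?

18

With the dependency in place, Kitchen→Training = 12+8 = 20 sets the finish at 20 weeks.
Without Kitchen→Training, Training's earliest start moves from 12 to 10.
New critical path: Lease→Menu→Training = 1+9+8 = 18 ⇒ 18 weeks.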